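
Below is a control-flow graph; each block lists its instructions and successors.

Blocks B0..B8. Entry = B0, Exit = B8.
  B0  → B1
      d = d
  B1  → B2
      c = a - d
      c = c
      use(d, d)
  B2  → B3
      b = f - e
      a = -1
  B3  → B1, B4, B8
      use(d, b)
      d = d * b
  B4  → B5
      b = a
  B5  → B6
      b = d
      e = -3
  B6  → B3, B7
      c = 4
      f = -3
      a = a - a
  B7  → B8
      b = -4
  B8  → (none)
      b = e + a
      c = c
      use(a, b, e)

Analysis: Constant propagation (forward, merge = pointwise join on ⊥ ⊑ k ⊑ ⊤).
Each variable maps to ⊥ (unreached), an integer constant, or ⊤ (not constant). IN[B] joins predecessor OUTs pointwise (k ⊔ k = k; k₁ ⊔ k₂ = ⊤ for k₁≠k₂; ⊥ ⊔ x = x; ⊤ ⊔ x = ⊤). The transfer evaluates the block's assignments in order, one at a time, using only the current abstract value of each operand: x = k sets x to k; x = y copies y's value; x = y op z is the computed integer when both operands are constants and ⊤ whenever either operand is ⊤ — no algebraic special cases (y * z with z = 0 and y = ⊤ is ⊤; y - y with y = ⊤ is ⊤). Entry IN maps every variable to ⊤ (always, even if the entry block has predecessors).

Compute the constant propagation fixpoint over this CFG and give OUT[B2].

Converged values:
  B0:  IN=(all ⊤)  OUT=(all ⊤)
  B1:  IN=(all ⊤)  OUT=(all ⊤)
  B2:  IN=(all ⊤)  OUT={a:-1; rest ⊤}
  B3:  IN=(all ⊤)  OUT=(all ⊤)
  B4:  IN=(all ⊤)  OUT=(all ⊤)
  B5:  IN=(all ⊤)  OUT={e:-3; rest ⊤}
  B6:  IN={e:-3; rest ⊤}  OUT={c:4, e:-3, f:-3; rest ⊤}
  B7:  IN={c:4, e:-3, f:-3; rest ⊤}  OUT={b:-4, c:4, e:-3, f:-3; rest ⊤}
  B8:  IN=(all ⊤)  OUT=(all ⊤)

Merge at B2: IN[B2] = OUT[B1] = {a: ⊤, b: ⊤, c: ⊤, d: ⊤, e: ⊤, f: ⊤}
Applying B2's transfer function to that IN value gives OUT[B2] (row B2 above).

Answer: {a: -1, b: ⊤, c: ⊤, d: ⊤, e: ⊤, f: ⊤}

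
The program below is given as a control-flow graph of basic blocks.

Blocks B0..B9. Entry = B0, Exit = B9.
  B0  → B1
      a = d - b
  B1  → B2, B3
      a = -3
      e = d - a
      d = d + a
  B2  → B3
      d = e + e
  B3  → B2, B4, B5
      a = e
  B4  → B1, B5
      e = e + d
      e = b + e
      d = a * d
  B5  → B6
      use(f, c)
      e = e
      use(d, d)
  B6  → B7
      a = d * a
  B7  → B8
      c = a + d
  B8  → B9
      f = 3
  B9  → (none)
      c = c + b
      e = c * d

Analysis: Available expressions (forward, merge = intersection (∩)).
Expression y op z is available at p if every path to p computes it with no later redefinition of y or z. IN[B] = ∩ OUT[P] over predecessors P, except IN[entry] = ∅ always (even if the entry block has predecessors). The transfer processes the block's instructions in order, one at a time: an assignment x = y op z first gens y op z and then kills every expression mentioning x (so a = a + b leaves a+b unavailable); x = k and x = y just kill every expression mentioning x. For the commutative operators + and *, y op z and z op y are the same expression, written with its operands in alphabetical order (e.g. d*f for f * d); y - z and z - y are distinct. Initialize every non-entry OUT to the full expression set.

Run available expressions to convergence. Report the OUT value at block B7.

Answer: {a+d}

Working:
Per-block solution:
  B0: | IN={} | OUT={d-b}
  B1: | IN={} | OUT={}
  B2: | IN={} | OUT={e+e}
  B3: | IN={} | OUT={}
  B4: | IN={} | OUT={}
  B5: | IN={} | OUT={}
  B6: | IN={} | OUT={}
  B7: | IN={} | OUT={a+d}
  B8: | IN={a+d} | OUT={a+d}
  B9: | IN={a+d} | OUT={a+d, c*d}

Merge at B7: IN[B7] = OUT[B6] = {}
Applying B7's transfer function to that IN value gives OUT[B7] (row B7 above).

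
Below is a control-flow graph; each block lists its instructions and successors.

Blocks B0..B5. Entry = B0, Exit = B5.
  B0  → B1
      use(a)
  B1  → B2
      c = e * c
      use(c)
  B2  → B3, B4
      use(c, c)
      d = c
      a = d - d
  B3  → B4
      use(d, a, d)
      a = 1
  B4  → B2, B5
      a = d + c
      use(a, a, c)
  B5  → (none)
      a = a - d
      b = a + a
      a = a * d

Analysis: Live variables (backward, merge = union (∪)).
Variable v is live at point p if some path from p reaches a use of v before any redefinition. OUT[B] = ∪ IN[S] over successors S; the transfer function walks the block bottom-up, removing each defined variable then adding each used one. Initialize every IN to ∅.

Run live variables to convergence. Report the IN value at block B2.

Answer: {c}

Trace:
Converged values:
  B0: | IN={a, c, e} | OUT={c, e}
  B1: | IN={c, e} | OUT={c}
  B2: | IN={c} | OUT={a, c, d}
  B3: | IN={a, c, d} | OUT={c, d}
  B4: | IN={c, d} | OUT={a, c, d}
  B5: | IN={a, d} | OUT={}

Merge at B2: OUT[B2] = IN[B3] ⊔ IN[B4] = {a, c, d}
Applying B2's transfer function to that OUT value gives IN[B2] (row B2 above).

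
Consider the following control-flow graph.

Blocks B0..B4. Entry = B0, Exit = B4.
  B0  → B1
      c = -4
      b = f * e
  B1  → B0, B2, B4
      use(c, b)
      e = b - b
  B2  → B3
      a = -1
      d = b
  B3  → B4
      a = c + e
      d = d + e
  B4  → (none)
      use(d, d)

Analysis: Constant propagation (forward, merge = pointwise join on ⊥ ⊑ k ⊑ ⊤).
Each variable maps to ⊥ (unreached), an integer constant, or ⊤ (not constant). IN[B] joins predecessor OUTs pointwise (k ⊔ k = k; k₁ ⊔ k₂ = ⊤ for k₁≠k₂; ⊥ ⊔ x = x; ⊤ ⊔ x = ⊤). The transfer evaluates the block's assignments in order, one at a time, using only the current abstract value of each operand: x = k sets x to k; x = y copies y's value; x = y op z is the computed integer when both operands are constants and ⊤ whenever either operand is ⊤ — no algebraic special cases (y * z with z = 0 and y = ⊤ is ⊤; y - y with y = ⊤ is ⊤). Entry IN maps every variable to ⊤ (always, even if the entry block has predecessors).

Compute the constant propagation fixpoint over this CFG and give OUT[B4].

Fixpoint table:
  B0:   IN=(all ⊤)   OUT={c:-4; rest ⊤}
  B1:   IN={c:-4; rest ⊤}   OUT={c:-4; rest ⊤}
  B2:   IN={c:-4; rest ⊤}   OUT={a:-1, c:-4; rest ⊤}
  B3:   IN={a:-1, c:-4; rest ⊤}   OUT={c:-4; rest ⊤}
  B4:   IN={c:-4; rest ⊤}   OUT={c:-4; rest ⊤}

Merge at B4: IN[B4] = OUT[B1] ⊔ OUT[B3] = {a: ⊤, b: ⊤, c: -4, d: ⊤, e: ⊤, f: ⊤}
Applying B4's transfer function to that IN value gives OUT[B4] (row B4 above).

Answer: {a: ⊤, b: ⊤, c: -4, d: ⊤, e: ⊤, f: ⊤}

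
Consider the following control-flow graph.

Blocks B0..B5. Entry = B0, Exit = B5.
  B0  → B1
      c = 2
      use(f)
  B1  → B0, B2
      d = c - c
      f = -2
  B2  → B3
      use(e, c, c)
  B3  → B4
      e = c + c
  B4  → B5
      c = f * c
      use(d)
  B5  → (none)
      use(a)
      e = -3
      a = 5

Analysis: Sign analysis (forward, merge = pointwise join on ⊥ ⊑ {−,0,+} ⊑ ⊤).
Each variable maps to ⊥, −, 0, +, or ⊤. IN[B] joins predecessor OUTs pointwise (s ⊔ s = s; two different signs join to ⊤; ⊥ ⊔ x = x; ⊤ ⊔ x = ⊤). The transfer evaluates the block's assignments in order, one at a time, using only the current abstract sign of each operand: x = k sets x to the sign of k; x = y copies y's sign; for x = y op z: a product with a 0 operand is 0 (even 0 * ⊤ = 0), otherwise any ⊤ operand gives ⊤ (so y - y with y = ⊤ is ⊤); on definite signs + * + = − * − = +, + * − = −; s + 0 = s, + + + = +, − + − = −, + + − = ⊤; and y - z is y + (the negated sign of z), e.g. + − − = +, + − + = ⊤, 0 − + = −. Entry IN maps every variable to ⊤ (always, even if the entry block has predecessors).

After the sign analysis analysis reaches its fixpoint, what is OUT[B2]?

Per-block solution:
  B0: | IN=(all ⊤) | OUT={c:+; rest ⊤}
  B1: | IN={c:+; rest ⊤} | OUT={c:+, f:-; rest ⊤}
  B2: | IN={c:+, f:-; rest ⊤} | OUT={c:+, f:-; rest ⊤}
  B3: | IN={c:+, f:-; rest ⊤} | OUT={c:+, e:+, f:-; rest ⊤}
  B4: | IN={c:+, e:+, f:-; rest ⊤} | OUT={c:-, e:+, f:-; rest ⊤}
  B5: | IN={c:-, e:+, f:-; rest ⊤} | OUT={a:+, c:-, e:-, f:-; rest ⊤}

Merge at B2: IN[B2] = OUT[B1] = {a: ⊤, b: ⊤, c: +, d: ⊤, e: ⊤, f: -}
Applying B2's transfer function to that IN value gives OUT[B2] (row B2 above).

Answer: {a: ⊤, b: ⊤, c: +, d: ⊤, e: ⊤, f: -}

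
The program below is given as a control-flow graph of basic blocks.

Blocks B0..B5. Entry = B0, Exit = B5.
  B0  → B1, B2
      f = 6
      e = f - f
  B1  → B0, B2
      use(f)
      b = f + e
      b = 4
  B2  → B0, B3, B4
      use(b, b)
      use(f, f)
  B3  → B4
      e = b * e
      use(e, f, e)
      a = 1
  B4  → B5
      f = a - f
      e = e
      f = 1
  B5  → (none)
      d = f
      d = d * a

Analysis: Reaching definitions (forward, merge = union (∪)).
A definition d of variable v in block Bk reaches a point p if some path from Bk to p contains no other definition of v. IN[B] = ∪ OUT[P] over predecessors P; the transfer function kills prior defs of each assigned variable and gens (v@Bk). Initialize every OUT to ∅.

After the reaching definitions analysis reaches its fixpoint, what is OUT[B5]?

Answer: {a@B3, b@B1, d@B5, e@B4, f@B4}

Trace:
Converged values:
  B0:   IN={b@B1, e@B0, f@B0}   OUT={b@B1, e@B0, f@B0}
  B1:   IN={b@B1, e@B0, f@B0}   OUT={b@B1, e@B0, f@B0}
  B2:   IN={b@B1, e@B0, f@B0}   OUT={b@B1, e@B0, f@B0}
  B3:   IN={b@B1, e@B0, f@B0}   OUT={a@B3, b@B1, e@B3, f@B0}
  B4:   IN={a@B3, b@B1, e@B0, e@B3, f@B0}   OUT={a@B3, b@B1, e@B4, f@B4}
  B5:   IN={a@B3, b@B1, e@B4, f@B4}   OUT={a@B3, b@B1, d@B5, e@B4, f@B4}

Merge at B5: IN[B5] = OUT[B4] = {a@B3, b@B1, e@B4, f@B4}
Applying B5's transfer function to that IN value gives OUT[B5] (row B5 above).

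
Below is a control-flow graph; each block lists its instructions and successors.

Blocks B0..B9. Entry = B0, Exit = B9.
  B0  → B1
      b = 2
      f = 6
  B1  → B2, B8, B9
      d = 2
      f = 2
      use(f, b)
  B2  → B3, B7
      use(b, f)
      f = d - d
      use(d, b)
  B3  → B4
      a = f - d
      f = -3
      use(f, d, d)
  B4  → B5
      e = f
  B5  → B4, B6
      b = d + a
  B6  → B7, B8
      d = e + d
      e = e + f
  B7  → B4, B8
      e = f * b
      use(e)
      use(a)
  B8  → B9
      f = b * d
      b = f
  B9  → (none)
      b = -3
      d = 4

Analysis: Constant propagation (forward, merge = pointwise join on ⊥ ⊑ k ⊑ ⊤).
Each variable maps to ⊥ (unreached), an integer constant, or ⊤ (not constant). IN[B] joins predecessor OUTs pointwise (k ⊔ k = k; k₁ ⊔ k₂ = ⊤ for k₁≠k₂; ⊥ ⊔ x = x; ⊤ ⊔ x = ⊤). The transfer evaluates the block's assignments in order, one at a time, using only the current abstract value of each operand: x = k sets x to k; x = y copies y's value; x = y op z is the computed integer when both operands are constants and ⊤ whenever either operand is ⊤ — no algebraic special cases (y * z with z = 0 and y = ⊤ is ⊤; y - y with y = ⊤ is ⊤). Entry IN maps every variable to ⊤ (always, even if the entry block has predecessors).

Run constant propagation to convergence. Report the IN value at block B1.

Answer: {a: ⊤, b: 2, c: ⊤, d: ⊤, e: ⊤, f: 6}

Working:
Fixpoint table:
  B0:   IN=(all ⊤)   OUT={b:2, f:6; rest ⊤}
  B1:   IN={b:2, f:6; rest ⊤}   OUT={b:2, d:2, f:2; rest ⊤}
  B2:   IN={b:2, d:2, f:2; rest ⊤}   OUT={b:2, d:2, f:0; rest ⊤}
  B3:   IN={b:2, d:2, f:0; rest ⊤}   OUT={a:-2, b:2, d:2, f:-3; rest ⊤}
  B4:   IN=(all ⊤)   OUT=(all ⊤)
  B5:   IN=(all ⊤)   OUT=(all ⊤)
  B6:   IN=(all ⊤)   OUT=(all ⊤)
  B7:   IN=(all ⊤)   OUT=(all ⊤)
  B8:   IN=(all ⊤)   OUT=(all ⊤)
  B9:   IN=(all ⊤)   OUT={b:-3, d:4; rest ⊤}

Merge at B1: IN[B1] = OUT[B0] = {a: ⊤, b: 2, c: ⊤, d: ⊤, e: ⊤, f: 6}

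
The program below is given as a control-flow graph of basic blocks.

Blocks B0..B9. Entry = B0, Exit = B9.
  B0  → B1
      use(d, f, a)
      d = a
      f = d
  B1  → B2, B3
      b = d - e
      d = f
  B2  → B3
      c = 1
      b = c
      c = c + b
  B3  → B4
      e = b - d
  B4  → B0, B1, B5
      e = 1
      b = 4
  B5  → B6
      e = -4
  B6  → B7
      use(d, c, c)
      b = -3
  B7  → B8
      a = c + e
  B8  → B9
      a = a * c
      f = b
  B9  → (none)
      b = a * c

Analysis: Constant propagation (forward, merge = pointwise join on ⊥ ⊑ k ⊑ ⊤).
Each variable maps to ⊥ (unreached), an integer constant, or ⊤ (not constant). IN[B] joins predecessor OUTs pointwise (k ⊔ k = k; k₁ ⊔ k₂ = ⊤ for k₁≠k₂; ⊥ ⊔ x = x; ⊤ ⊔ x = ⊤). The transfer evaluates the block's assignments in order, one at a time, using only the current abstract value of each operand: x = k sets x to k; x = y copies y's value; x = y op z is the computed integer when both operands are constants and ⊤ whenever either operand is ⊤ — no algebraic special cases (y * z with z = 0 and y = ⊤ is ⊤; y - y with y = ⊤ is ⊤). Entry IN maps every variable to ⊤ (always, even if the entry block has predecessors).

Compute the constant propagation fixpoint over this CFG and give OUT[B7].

Answer: {a: ⊤, b: -3, c: ⊤, d: ⊤, e: -4, f: ⊤}

Trace:
Per-block solution:
  B0: | IN=(all ⊤) | OUT=(all ⊤)
  B1: | IN=(all ⊤) | OUT=(all ⊤)
  B2: | IN=(all ⊤) | OUT={b:1, c:2; rest ⊤}
  B3: | IN=(all ⊤) | OUT=(all ⊤)
  B4: | IN=(all ⊤) | OUT={b:4, e:1; rest ⊤}
  B5: | IN={b:4, e:1; rest ⊤} | OUT={b:4, e:-4; rest ⊤}
  B6: | IN={b:4, e:-4; rest ⊤} | OUT={b:-3, e:-4; rest ⊤}
  B7: | IN={b:-3, e:-4; rest ⊤} | OUT={b:-3, e:-4; rest ⊤}
  B8: | IN={b:-3, e:-4; rest ⊤} | OUT={b:-3, e:-4, f:-3; rest ⊤}
  B9: | IN={b:-3, e:-4, f:-3; rest ⊤} | OUT={e:-4, f:-3; rest ⊤}

Merge at B7: IN[B7] = OUT[B6] = {a: ⊤, b: -3, c: ⊤, d: ⊤, e: -4, f: ⊤}
Applying B7's transfer function to that IN value gives OUT[B7] (row B7 above).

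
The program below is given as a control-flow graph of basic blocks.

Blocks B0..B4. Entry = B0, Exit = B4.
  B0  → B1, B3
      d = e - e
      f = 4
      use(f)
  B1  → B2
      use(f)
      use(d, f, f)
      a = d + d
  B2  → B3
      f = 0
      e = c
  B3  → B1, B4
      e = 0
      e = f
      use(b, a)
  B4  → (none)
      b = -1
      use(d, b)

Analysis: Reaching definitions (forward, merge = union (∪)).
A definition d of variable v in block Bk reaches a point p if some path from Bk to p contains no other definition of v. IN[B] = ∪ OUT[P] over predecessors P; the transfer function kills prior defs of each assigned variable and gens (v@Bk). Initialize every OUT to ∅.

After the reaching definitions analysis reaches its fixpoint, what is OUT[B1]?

Per-block solution:
  B0: | IN={} | OUT={d@B0, f@B0}
  B1: | IN={a@B1, d@B0, e@B3, f@B0, f@B2} | OUT={a@B1, d@B0, e@B3, f@B0, f@B2}
  B2: | IN={a@B1, d@B0, e@B3, f@B0, f@B2} | OUT={a@B1, d@B0, e@B2, f@B2}
  B3: | IN={a@B1, d@B0, e@B2, f@B0, f@B2} | OUT={a@B1, d@B0, e@B3, f@B0, f@B2}
  B4: | IN={a@B1, d@B0, e@B3, f@B0, f@B2} | OUT={a@B1, b@B4, d@B0, e@B3, f@B0, f@B2}

Merge at B1: IN[B1] = OUT[B0] ⊔ OUT[B3] = {a@B1, d@B0, e@B3, f@B0, f@B2}
Applying B1's transfer function to that IN value gives OUT[B1] (row B1 above).

Answer: {a@B1, d@B0, e@B3, f@B0, f@B2}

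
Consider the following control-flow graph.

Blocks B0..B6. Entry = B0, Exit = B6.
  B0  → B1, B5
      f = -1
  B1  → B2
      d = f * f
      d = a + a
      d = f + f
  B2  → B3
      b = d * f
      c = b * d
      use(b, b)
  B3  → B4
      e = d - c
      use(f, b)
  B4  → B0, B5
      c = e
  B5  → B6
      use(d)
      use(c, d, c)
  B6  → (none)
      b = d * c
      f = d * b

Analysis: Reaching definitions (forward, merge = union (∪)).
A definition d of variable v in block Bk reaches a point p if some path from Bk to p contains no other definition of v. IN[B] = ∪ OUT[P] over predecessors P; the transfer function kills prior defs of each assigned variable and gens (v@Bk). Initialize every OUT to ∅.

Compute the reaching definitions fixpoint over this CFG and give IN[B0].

Converged values:
  B0:   IN={b@B2, c@B4, d@B1, e@B3, f@B0}   OUT={b@B2, c@B4, d@B1, e@B3, f@B0}
  B1:   IN={b@B2, c@B4, d@B1, e@B3, f@B0}   OUT={b@B2, c@B4, d@B1, e@B3, f@B0}
  B2:   IN={b@B2, c@B4, d@B1, e@B3, f@B0}   OUT={b@B2, c@B2, d@B1, e@B3, f@B0}
  B3:   IN={b@B2, c@B2, d@B1, e@B3, f@B0}   OUT={b@B2, c@B2, d@B1, e@B3, f@B0}
  B4:   IN={b@B2, c@B2, d@B1, e@B3, f@B0}   OUT={b@B2, c@B4, d@B1, e@B3, f@B0}
  B5:   IN={b@B2, c@B4, d@B1, e@B3, f@B0}   OUT={b@B2, c@B4, d@B1, e@B3, f@B0}
  B6:   IN={b@B2, c@B4, d@B1, e@B3, f@B0}   OUT={b@B6, c@B4, d@B1, e@B3, f@B6}

Merge at B0 (entry node, so the boundary value {} is joined with the incoming edge(s)): IN[B0] = {} ⊔ OUT[B4] = {b@B2, c@B4, d@B1, e@B3, f@B0}

Answer: {b@B2, c@B4, d@B1, e@B3, f@B0}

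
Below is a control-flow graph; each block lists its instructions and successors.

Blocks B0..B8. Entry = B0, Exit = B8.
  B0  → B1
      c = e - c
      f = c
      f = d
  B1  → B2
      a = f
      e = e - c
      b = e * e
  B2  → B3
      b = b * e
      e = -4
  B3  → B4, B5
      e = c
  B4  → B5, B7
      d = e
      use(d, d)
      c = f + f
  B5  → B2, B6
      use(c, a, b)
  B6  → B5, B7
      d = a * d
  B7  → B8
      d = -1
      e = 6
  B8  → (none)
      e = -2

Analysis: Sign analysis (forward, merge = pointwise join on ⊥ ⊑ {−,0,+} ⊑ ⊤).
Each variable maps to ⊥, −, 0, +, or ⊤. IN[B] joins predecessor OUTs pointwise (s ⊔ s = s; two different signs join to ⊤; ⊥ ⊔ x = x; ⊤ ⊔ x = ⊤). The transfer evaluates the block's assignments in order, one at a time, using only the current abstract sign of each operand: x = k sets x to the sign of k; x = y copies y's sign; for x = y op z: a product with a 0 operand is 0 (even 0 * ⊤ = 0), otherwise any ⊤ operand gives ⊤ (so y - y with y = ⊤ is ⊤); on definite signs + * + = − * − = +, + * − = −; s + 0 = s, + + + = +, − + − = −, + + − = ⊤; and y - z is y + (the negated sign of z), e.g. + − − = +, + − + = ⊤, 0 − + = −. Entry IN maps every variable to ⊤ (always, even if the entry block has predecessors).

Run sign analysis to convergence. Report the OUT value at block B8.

Fixpoint table:
  B0: | IN=(all ⊤) | OUT=(all ⊤)
  B1: | IN=(all ⊤) | OUT=(all ⊤)
  B2: | IN=(all ⊤) | OUT={e:-; rest ⊤}
  B3: | IN={e:-; rest ⊤} | OUT=(all ⊤)
  B4: | IN=(all ⊤) | OUT=(all ⊤)
  B5: | IN=(all ⊤) | OUT=(all ⊤)
  B6: | IN=(all ⊤) | OUT=(all ⊤)
  B7: | IN=(all ⊤) | OUT={d:-, e:+; rest ⊤}
  B8: | IN={d:-, e:+; rest ⊤} | OUT={d:-, e:-; rest ⊤}

Merge at B8: IN[B8] = OUT[B7] = {a: ⊤, b: ⊤, c: ⊤, d: -, e: +, f: ⊤}
Applying B8's transfer function to that IN value gives OUT[B8] (row B8 above).

Answer: {a: ⊤, b: ⊤, c: ⊤, d: -, e: -, f: ⊤}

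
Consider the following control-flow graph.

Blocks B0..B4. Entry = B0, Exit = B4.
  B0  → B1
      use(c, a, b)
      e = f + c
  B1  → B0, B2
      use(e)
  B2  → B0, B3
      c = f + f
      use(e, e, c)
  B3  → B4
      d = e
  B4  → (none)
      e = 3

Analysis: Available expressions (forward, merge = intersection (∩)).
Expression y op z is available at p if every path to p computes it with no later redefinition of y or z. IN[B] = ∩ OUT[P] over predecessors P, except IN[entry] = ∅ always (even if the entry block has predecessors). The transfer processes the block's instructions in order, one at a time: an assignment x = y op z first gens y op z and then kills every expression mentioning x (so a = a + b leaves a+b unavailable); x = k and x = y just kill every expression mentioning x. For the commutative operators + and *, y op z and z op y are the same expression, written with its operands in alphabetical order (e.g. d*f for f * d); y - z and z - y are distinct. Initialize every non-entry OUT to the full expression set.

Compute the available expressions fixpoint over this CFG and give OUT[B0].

Answer: {c+f}

Working:
Fixpoint table:
  B0:  IN={}  OUT={c+f}
  B1:  IN={c+f}  OUT={c+f}
  B2:  IN={c+f}  OUT={f+f}
  B3:  IN={f+f}  OUT={f+f}
  B4:  IN={f+f}  OUT={f+f}

Merge at B0 (entry node, so the boundary value {} is joined with the incoming edge(s)): IN[B0] = {} ∩ OUT[B1] ∩ OUT[B2] = {}
Applying B0's transfer function to that IN value gives OUT[B0] (row B0 above).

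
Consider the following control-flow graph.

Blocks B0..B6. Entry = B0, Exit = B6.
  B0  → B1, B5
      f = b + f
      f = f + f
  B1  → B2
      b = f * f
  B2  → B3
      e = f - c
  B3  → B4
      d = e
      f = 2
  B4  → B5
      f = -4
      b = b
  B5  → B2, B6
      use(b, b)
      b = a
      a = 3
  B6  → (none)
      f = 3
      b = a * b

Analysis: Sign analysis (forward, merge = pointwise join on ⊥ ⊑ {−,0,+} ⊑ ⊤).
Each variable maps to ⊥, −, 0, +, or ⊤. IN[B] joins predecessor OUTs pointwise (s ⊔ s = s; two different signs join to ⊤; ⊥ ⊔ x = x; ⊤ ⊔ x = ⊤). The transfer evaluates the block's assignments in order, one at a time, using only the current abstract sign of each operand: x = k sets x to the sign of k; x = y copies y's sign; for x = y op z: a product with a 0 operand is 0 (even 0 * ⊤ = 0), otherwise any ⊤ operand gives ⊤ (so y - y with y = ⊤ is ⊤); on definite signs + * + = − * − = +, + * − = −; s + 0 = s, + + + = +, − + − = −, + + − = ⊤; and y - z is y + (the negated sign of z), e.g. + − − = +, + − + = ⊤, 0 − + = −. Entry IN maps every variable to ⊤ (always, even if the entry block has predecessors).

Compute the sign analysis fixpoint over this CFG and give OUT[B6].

Fixpoint table:
  B0:   IN=(all ⊤)   OUT=(all ⊤)
  B1:   IN=(all ⊤)   OUT=(all ⊤)
  B2:   IN=(all ⊤)   OUT=(all ⊤)
  B3:   IN=(all ⊤)   OUT={f:+; rest ⊤}
  B4:   IN={f:+; rest ⊤}   OUT={f:-; rest ⊤}
  B5:   IN=(all ⊤)   OUT={a:+; rest ⊤}
  B6:   IN={a:+; rest ⊤}   OUT={a:+, f:+; rest ⊤}

Merge at B6: IN[B6] = OUT[B5] = {a: +, b: ⊤, c: ⊤, d: ⊤, e: ⊤, f: ⊤}
Applying B6's transfer function to that IN value gives OUT[B6] (row B6 above).

Answer: {a: +, b: ⊤, c: ⊤, d: ⊤, e: ⊤, f: +}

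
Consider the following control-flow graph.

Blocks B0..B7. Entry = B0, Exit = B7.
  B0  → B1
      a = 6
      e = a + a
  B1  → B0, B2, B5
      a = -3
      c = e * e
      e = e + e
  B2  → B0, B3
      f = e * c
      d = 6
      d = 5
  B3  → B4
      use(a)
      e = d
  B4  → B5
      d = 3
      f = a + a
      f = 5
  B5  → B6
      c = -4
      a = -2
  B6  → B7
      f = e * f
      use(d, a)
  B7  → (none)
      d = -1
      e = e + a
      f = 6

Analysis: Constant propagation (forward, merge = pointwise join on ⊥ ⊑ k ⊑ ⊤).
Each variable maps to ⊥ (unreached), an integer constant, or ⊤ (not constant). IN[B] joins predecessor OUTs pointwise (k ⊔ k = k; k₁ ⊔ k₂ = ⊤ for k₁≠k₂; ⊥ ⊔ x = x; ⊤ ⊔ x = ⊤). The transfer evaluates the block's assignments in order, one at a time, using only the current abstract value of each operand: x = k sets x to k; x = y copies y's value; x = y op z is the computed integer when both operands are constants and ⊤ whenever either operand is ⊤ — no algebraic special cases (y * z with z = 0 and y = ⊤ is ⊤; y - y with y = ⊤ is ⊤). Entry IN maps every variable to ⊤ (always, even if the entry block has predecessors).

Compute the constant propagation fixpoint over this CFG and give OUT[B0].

Answer: {a: 6, b: ⊤, c: ⊤, d: ⊤, e: 12, f: ⊤}

Trace:
Per-block solution:
  B0:   IN=(all ⊤)   OUT={a:6, e:12; rest ⊤}
  B1:   IN={a:6, e:12; rest ⊤}   OUT={a:-3, c:144, e:24; rest ⊤}
  B2:   IN={a:-3, c:144, e:24; rest ⊤}   OUT={a:-3, c:144, d:5, e:24, f:3456; rest ⊤}
  B3:   IN={a:-3, c:144, d:5, e:24, f:3456; rest ⊤}   OUT={a:-3, c:144, d:5, e:5, f:3456; rest ⊤}
  B4:   IN={a:-3, c:144, d:5, e:5, f:3456; rest ⊤}   OUT={a:-3, c:144, d:3, e:5, f:5; rest ⊤}
  B5:   IN={a:-3, c:144; rest ⊤}   OUT={a:-2, c:-4; rest ⊤}
  B6:   IN={a:-2, c:-4; rest ⊤}   OUT={a:-2, c:-4; rest ⊤}
  B7:   IN={a:-2, c:-4; rest ⊤}   OUT={a:-2, c:-4, d:-1, f:6; rest ⊤}

Merge at B0 (entry node, so the boundary value (all ⊤) is joined with the incoming edge(s)): IN[B0] = (all ⊤) ⊔ OUT[B1] ⊔ OUT[B2] = {a: ⊤, b: ⊤, c: ⊤, d: ⊤, e: ⊤, f: ⊤}
Applying B0's transfer function to that IN value gives OUT[B0] (row B0 above).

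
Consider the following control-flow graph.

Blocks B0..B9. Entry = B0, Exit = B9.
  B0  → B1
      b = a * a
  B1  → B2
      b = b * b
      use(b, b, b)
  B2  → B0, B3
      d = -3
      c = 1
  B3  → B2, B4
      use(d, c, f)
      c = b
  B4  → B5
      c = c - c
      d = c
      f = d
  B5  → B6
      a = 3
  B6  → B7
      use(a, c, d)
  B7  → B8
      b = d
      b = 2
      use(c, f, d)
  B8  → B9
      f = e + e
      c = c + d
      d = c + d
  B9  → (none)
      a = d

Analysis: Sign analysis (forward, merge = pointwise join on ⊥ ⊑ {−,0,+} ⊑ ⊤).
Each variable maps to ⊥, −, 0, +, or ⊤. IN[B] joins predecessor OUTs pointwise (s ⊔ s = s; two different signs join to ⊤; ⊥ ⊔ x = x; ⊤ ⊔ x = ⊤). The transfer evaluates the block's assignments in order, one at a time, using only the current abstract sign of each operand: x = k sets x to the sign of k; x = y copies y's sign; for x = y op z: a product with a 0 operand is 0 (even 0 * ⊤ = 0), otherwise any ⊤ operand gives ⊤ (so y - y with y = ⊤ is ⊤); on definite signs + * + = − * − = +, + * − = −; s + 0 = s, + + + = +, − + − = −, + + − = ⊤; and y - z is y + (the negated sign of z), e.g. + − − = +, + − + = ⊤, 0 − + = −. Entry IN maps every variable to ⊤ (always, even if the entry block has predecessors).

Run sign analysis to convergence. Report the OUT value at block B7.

Per-block solution:
  B0:  IN=(all ⊤)  OUT=(all ⊤)
  B1:  IN=(all ⊤)  OUT=(all ⊤)
  B2:  IN=(all ⊤)  OUT={c:+, d:-; rest ⊤}
  B3:  IN={c:+, d:-; rest ⊤}  OUT={d:-; rest ⊤}
  B4:  IN={d:-; rest ⊤}  OUT=(all ⊤)
  B5:  IN=(all ⊤)  OUT={a:+; rest ⊤}
  B6:  IN={a:+; rest ⊤}  OUT={a:+; rest ⊤}
  B7:  IN={a:+; rest ⊤}  OUT={a:+, b:+; rest ⊤}
  B8:  IN={a:+, b:+; rest ⊤}  OUT={a:+, b:+; rest ⊤}
  B9:  IN={a:+, b:+; rest ⊤}  OUT={b:+; rest ⊤}

Merge at B7: IN[B7] = OUT[B6] = {a: +, b: ⊤, c: ⊤, d: ⊤, e: ⊤, f: ⊤}
Applying B7's transfer function to that IN value gives OUT[B7] (row B7 above).

Answer: {a: +, b: +, c: ⊤, d: ⊤, e: ⊤, f: ⊤}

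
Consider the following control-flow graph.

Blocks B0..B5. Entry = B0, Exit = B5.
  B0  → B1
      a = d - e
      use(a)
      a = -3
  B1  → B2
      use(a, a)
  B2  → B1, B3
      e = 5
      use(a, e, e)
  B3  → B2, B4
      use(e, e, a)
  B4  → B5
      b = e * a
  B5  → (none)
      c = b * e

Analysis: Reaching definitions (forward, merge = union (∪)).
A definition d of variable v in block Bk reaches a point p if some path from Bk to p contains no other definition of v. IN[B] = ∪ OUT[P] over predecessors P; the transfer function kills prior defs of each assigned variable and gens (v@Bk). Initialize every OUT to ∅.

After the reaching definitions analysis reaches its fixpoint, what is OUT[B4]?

Answer: {a@B0, b@B4, e@B2}

Working:
Converged values:
  B0: | IN={} | OUT={a@B0}
  B1: | IN={a@B0, e@B2} | OUT={a@B0, e@B2}
  B2: | IN={a@B0, e@B2} | OUT={a@B0, e@B2}
  B3: | IN={a@B0, e@B2} | OUT={a@B0, e@B2}
  B4: | IN={a@B0, e@B2} | OUT={a@B0, b@B4, e@B2}
  B5: | IN={a@B0, b@B4, e@B2} | OUT={a@B0, b@B4, c@B5, e@B2}

Merge at B4: IN[B4] = OUT[B3] = {a@B0, e@B2}
Applying B4's transfer function to that IN value gives OUT[B4] (row B4 above).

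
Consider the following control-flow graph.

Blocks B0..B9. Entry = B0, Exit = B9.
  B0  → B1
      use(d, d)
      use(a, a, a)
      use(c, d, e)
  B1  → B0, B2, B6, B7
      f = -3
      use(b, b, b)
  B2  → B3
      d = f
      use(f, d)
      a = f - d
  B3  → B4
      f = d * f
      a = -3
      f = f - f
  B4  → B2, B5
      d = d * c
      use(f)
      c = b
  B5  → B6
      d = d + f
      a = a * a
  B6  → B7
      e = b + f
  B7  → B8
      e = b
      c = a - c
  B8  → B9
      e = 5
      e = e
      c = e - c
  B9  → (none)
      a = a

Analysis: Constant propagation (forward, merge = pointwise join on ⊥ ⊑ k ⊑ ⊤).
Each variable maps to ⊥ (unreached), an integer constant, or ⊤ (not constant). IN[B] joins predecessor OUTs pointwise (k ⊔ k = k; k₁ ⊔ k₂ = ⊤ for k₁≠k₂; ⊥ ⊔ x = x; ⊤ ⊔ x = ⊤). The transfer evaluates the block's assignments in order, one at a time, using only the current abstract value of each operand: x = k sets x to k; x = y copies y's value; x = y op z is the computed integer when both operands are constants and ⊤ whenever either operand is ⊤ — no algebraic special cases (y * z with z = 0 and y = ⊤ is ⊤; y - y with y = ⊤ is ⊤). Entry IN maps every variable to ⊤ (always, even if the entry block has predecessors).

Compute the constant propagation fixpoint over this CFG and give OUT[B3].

Per-block solution:
  B0:   IN=(all ⊤)   OUT=(all ⊤)
  B1:   IN=(all ⊤)   OUT={f:-3; rest ⊤}
  B2:   IN=(all ⊤)   OUT=(all ⊤)
  B3:   IN=(all ⊤)   OUT={a:-3; rest ⊤}
  B4:   IN={a:-3; rest ⊤}   OUT={a:-3; rest ⊤}
  B5:   IN={a:-3; rest ⊤}   OUT={a:9; rest ⊤}
  B6:   IN=(all ⊤)   OUT=(all ⊤)
  B7:   IN=(all ⊤)   OUT=(all ⊤)
  B8:   IN=(all ⊤)   OUT={e:5; rest ⊤}
  B9:   IN={e:5; rest ⊤}   OUT={e:5; rest ⊤}

Merge at B3: IN[B3] = OUT[B2] = {a: ⊤, b: ⊤, c: ⊤, d: ⊤, e: ⊤, f: ⊤}
Applying B3's transfer function to that IN value gives OUT[B3] (row B3 above).

Answer: {a: -3, b: ⊤, c: ⊤, d: ⊤, e: ⊤, f: ⊤}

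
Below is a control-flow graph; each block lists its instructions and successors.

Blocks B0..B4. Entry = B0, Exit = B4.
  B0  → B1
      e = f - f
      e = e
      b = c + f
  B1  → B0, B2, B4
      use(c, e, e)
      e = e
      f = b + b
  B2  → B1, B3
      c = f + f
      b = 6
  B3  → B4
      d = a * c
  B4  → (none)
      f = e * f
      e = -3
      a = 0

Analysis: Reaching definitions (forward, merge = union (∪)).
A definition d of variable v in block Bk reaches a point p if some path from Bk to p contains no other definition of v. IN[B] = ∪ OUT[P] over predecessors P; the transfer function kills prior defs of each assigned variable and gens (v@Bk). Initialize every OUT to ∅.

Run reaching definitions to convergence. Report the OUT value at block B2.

Fixpoint table:
  B0:   IN={b@B0, b@B2, c@B2, e@B1, f@B1}   OUT={b@B0, c@B2, e@B0, f@B1}
  B1:   IN={b@B0, b@B2, c@B2, e@B0, e@B1, f@B1}   OUT={b@B0, b@B2, c@B2, e@B1, f@B1}
  B2:   IN={b@B0, b@B2, c@B2, e@B1, f@B1}   OUT={b@B2, c@B2, e@B1, f@B1}
  B3:   IN={b@B2, c@B2, e@B1, f@B1}   OUT={b@B2, c@B2, d@B3, e@B1, f@B1}
  B4:   IN={b@B0, b@B2, c@B2, d@B3, e@B1, f@B1}   OUT={a@B4, b@B0, b@B2, c@B2, d@B3, e@B4, f@B4}

Merge at B2: IN[B2] = OUT[B1] = {b@B0, b@B2, c@B2, e@B1, f@B1}
Applying B2's transfer function to that IN value gives OUT[B2] (row B2 above).

Answer: {b@B2, c@B2, e@B1, f@B1}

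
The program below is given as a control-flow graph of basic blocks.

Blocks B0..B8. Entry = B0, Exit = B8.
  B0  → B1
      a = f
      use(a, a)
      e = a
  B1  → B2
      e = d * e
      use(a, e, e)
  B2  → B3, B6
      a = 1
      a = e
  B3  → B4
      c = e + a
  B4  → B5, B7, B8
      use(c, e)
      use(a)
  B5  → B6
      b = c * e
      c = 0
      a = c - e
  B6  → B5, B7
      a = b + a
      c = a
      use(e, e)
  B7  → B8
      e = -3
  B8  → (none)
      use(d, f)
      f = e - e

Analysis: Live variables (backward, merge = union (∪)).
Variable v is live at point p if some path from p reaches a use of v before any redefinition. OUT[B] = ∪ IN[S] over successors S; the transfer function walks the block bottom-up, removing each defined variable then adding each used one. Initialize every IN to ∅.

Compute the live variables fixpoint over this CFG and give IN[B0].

Fixpoint table:
  B0: | IN={b, d, f} | OUT={a, b, d, e, f}
  B1: | IN={a, b, d, e, f} | OUT={b, d, e, f}
  B2: | IN={b, d, e, f} | OUT={a, b, d, e, f}
  B3: | IN={a, d, e, f} | OUT={a, c, d, e, f}
  B4: | IN={a, c, d, e, f} | OUT={c, d, e, f}
  B5: | IN={c, d, e, f} | OUT={a, b, d, e, f}
  B6: | IN={a, b, d, e, f} | OUT={c, d, e, f}
  B7: | IN={d, f} | OUT={d, e, f}
  B8: | IN={d, e, f} | OUT={}

Merge at B0: OUT[B0] = IN[B1] = {a, b, d, e, f}
Applying B0's transfer function to that OUT value gives IN[B0] (row B0 above).

Answer: {b, d, f}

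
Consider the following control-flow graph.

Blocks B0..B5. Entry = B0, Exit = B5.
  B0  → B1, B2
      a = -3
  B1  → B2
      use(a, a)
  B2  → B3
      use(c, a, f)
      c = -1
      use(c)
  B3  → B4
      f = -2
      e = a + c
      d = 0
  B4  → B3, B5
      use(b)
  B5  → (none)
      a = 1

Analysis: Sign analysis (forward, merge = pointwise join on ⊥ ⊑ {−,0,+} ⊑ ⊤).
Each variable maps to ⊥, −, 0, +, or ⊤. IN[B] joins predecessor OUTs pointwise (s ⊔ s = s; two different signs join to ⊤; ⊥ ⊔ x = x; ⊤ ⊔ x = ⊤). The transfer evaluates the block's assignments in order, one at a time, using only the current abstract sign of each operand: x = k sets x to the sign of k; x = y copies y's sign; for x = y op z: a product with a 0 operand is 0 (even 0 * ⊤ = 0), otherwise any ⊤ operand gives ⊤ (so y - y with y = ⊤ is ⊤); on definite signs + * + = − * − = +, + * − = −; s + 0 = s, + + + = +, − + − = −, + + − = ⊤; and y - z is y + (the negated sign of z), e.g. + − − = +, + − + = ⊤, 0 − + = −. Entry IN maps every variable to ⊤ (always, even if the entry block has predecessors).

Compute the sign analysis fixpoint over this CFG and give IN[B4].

Per-block solution:
  B0:   IN=(all ⊤)   OUT={a:-; rest ⊤}
  B1:   IN={a:-; rest ⊤}   OUT={a:-; rest ⊤}
  B2:   IN={a:-; rest ⊤}   OUT={a:-, c:-; rest ⊤}
  B3:   IN={a:-, c:-; rest ⊤}   OUT={a:-, c:-, d:0, e:-, f:-; rest ⊤}
  B4:   IN={a:-, c:-, d:0, e:-, f:-; rest ⊤}   OUT={a:-, c:-, d:0, e:-, f:-; rest ⊤}
  B5:   IN={a:-, c:-, d:0, e:-, f:-; rest ⊤}   OUT={a:+, c:-, d:0, e:-, f:-; rest ⊤}

Merge at B4: IN[B4] = OUT[B3] = {a: -, b: ⊤, c: -, d: 0, e: -, f: -}

Answer: {a: -, b: ⊤, c: -, d: 0, e: -, f: -}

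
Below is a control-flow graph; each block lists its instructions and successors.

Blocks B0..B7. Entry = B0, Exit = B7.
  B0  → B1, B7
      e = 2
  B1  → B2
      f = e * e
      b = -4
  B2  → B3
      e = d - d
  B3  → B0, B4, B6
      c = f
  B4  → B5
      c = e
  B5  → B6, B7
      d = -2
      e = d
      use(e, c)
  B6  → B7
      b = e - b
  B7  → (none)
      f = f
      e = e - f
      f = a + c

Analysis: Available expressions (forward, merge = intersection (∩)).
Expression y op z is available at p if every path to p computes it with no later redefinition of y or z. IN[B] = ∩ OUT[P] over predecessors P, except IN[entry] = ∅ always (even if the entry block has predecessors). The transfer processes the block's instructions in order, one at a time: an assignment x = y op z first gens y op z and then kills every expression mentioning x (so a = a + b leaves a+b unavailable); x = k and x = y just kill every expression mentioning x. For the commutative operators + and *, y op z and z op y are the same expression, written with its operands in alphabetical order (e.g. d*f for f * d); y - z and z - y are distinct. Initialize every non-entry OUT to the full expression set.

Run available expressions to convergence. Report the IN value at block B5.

Answer: {d-d}

Working:
Fixpoint table:
  B0:  IN={}  OUT={}
  B1:  IN={}  OUT={e*e}
  B2:  IN={e*e}  OUT={d-d}
  B3:  IN={d-d}  OUT={d-d}
  B4:  IN={d-d}  OUT={d-d}
  B5:  IN={d-d}  OUT={}
  B6:  IN={}  OUT={}
  B7:  IN={}  OUT={a+c}

Merge at B5: IN[B5] = OUT[B4] = {d-d}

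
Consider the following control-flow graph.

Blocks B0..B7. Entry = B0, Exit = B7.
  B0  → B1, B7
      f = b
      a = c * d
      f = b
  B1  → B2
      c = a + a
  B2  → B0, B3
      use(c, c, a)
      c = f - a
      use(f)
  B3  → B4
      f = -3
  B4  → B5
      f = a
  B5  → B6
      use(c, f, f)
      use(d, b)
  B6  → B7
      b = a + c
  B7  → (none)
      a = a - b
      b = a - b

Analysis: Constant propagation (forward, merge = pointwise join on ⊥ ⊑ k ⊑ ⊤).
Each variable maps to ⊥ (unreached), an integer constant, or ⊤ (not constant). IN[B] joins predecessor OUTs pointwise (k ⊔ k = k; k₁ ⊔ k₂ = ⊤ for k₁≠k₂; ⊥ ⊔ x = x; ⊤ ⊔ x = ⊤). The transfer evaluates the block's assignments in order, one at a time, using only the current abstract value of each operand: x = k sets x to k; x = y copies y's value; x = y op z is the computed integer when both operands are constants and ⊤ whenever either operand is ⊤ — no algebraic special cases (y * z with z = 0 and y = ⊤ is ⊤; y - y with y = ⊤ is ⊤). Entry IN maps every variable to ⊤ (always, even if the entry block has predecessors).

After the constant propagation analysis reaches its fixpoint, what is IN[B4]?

Answer: {a: ⊤, b: ⊤, c: ⊤, d: ⊤, e: ⊤, f: -3}

Trace:
Converged values:
  B0:  IN=(all ⊤)  OUT=(all ⊤)
  B1:  IN=(all ⊤)  OUT=(all ⊤)
  B2:  IN=(all ⊤)  OUT=(all ⊤)
  B3:  IN=(all ⊤)  OUT={f:-3; rest ⊤}
  B4:  IN={f:-3; rest ⊤}  OUT=(all ⊤)
  B5:  IN=(all ⊤)  OUT=(all ⊤)
  B6:  IN=(all ⊤)  OUT=(all ⊤)
  B7:  IN=(all ⊤)  OUT=(all ⊤)

Merge at B4: IN[B4] = OUT[B3] = {a: ⊤, b: ⊤, c: ⊤, d: ⊤, e: ⊤, f: -3}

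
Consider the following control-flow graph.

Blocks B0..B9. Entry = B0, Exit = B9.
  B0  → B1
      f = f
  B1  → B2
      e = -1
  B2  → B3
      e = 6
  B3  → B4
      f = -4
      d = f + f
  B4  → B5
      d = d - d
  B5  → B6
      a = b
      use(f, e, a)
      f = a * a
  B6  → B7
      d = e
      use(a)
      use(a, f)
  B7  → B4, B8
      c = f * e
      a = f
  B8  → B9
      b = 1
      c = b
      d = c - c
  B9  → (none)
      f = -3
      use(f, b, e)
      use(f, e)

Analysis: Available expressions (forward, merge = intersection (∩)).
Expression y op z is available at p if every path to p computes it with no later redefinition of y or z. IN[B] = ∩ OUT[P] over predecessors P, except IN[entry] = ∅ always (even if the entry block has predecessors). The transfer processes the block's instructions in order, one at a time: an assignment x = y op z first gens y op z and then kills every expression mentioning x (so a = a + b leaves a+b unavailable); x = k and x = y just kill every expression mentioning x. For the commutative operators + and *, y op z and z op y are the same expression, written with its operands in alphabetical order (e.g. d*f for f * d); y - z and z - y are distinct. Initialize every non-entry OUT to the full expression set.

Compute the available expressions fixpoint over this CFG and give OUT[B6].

Per-block solution:
  B0: | IN={} | OUT={}
  B1: | IN={} | OUT={}
  B2: | IN={} | OUT={}
  B3: | IN={} | OUT={f+f}
  B4: | IN={} | OUT={}
  B5: | IN={} | OUT={a*a}
  B6: | IN={a*a} | OUT={a*a}
  B7: | IN={a*a} | OUT={e*f}
  B8: | IN={e*f} | OUT={c-c, e*f}
  B9: | IN={c-c, e*f} | OUT={c-c}

Merge at B6: IN[B6] = OUT[B5] = {a*a}
Applying B6's transfer function to that IN value gives OUT[B6] (row B6 above).

Answer: {a*a}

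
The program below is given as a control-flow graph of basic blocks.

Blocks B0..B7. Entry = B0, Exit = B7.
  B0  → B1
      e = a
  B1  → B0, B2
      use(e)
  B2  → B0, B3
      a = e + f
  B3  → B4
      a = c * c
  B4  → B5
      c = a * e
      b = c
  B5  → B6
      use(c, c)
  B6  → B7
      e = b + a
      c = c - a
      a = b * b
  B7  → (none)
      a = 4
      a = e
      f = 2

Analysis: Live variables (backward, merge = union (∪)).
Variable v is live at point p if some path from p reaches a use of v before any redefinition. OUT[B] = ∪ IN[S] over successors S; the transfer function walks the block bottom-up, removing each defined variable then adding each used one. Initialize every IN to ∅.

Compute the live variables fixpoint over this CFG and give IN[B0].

Per-block solution:
  B0:   IN={a, c, f}   OUT={a, c, e, f}
  B1:   IN={a, c, e, f}   OUT={a, c, e, f}
  B2:   IN={c, e, f}   OUT={a, c, e, f}
  B3:   IN={c, e}   OUT={a, e}
  B4:   IN={a, e}   OUT={a, b, c}
  B5:   IN={a, b, c}   OUT={a, b, c}
  B6:   IN={a, b, c}   OUT={e}
  B7:   IN={e}   OUT={}

Merge at B0: OUT[B0] = IN[B1] = {a, c, e, f}
Applying B0's transfer function to that OUT value gives IN[B0] (row B0 above).

Answer: {a, c, f}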